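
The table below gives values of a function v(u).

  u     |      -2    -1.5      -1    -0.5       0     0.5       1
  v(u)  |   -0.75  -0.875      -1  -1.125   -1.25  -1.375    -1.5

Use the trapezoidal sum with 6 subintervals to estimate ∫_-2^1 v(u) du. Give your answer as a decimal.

-3.375

Δu = 0.5.
T_6 = (0.5/2)·[(-0.75) + 2·(-0.875) + 2·(-1) + 2·(-1.125) + 2·(-1.25) + 2·(-1.375) + (-1.5)] = -3.375.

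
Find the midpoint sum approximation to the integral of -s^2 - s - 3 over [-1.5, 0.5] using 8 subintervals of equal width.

-6.15625

Δs = (0.5 − (-1.5))/8 = 0.25.
Midpoints: -1.375, -1.125, -0.875, -0.625, -0.375, -0.125, 0.125, 0.375.
f(-1.375) = -3.515625, f(-1.125) = -3.140625, f(-0.875) = -2.890625, f(-0.625) = -2.765625, f(-0.375) = -2.765625, f(-0.125) = -2.890625, f(0.125) = -3.140625, f(0.375) = -3.515625.
Sum = Δs · [f(-1.375) + f(-1.125) + f(-0.875) + ...].
Sum = -6.15625.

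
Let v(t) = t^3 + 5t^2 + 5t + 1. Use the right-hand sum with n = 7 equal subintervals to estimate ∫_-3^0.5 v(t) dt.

Δt = (0.5 − (-3))/7 = 0.5.
Right endpoints: -2.5, -2, -1.5, -1, -0.5, 0, 0.5.
v(-2.5) = 4.125, v(-2) = 3, v(-1.5) = 1.375, v(-1) = 0, v(-0.5) = -0.375, v(0) = 1, v(0.5) = 4.875.
Sum = Δt · [v(-2.5) + v(-2) + v(-1.5) + ...].
Sum = 7.

7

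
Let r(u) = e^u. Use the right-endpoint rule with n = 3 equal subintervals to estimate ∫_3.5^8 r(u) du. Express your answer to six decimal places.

5691.769169

Δu = (8 − 3.5)/3 = 1.5.
Right endpoints: 5, 6.5, 8.
r(5) ≈ 148.413159, r(6.5) ≈ 665.141633, r(8) ≈ 2980.957987.
Sum = Δu · [r(5) + r(6.5) + r(8)].
Sum ≈ 5691.769169.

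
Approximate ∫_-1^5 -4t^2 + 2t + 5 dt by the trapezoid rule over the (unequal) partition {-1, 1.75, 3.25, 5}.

-133.6875

Subinterval widths: 2.75, 1.5, 1.75.
f(-1) = -1, f(1.75) = -3.75, f(3.25) = -30.75, f(5) = -85.
On each subinterval the trapezoid contributes (Δt_i/2)·[f(t_{i-1}) + f(t_i)].
Sum = -133.6875.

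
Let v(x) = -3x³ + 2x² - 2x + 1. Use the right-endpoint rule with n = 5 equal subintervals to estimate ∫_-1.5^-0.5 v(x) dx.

Δx = (-0.5 − (-1.5))/5 = 0.2.
Right endpoints: -1.3, -1.1, -0.9, -0.7, -0.5.
v(-1.3) = 13.571, v(-1.1) = 9.613, v(-0.9) = 6.607, v(-0.7) = 4.409, v(-0.5) = 2.875.
Sum = Δx · [v(-1.3) + v(-1.1) + v(-0.9) + v(-0.7) + v(-0.5)].
Sum = 7.415.

7.415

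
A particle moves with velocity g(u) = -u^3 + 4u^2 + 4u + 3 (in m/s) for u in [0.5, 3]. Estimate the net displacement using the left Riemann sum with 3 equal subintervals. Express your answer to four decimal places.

32.6852

Δu = (3 − 0.5)/3 = 5/6.
Left endpoints: 0.5, 4/3, 13/6.
g(0.5) = 5.875, g(4/3) = 353/27, g(13/6) = 4379/216.
Sum = Δu · [g(0.5) + g(4/3) + g(13/6)].
Sum ≈ 32.6852.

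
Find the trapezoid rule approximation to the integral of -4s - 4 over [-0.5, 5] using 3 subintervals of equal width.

Δs = (5 − (-0.5))/3 = 11/6.
f(-0.5) = -2, f(4/3) = -28/3, f(19/6) = -50/3, f(5) = -24.
T_3 = (Δs/2)·[f(s_0) + 2f(s_1) + 2f(s_2) + f(s_3)].
Sum = -71.5.

-71.5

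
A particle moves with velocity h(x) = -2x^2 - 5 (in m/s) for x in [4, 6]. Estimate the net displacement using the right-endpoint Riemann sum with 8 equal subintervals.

Δx = (6 − 4)/8 = 0.25.
Right endpoints: 4.25, 4.5, 4.75, 5, 5.25, 5.5, 5.75, 6.
h(4.25) = -41.125, h(4.5) = -45.5, h(4.75) = -50.125, h(5) = -55, h(5.25) = -60.125, h(5.5) = -65.5, h(5.75) = -71.125, h(6) = -77.
Sum = Δx · [h(4.25) + h(4.5) + h(4.75) + ...].
Sum = -116.375.

-116.375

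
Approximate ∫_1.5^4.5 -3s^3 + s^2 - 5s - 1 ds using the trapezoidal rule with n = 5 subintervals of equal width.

-327.18

Δs = (4.5 − 1.5)/5 = 0.6.
f(1.5) = -16.375, f(2.1) = -34.873, f(2.7) = -66.259, f(3.3) = -114.421, f(3.9) = -183.247, f(4.5) = -276.625.
T_5 = (Δs/2)·[f(s_0) + 2f(s_1) + ... + 2f(s_{4}) + f(s_5)].
Sum = -327.18.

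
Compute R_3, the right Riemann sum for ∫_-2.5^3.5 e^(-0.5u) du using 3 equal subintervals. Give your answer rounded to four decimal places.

Δu = (3.5 − (-2.5))/3 = 2.
Right endpoints: -0.5, 1.5, 3.5.
f(-0.5) ≈ 1.2840, f(1.5) ≈ 0.4724, f(3.5) ≈ 0.1738.
Sum = Δu · [f(-0.5) + f(1.5) + f(3.5)].
Sum ≈ 3.8603.

3.8603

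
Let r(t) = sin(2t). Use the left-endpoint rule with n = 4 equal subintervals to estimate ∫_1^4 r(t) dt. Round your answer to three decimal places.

-0.139

Δt = (4 − 1)/4 = 0.75.
Left endpoints: 1, 1.75, 2.5, 3.25.
r(1) ≈ 0.909, r(1.75) ≈ -0.351, r(2.5) ≈ -0.959, r(3.25) ≈ 0.215.
Sum = Δt · [r(1) + r(1.75) + r(2.5) + r(3.25)].
Sum ≈ -0.139.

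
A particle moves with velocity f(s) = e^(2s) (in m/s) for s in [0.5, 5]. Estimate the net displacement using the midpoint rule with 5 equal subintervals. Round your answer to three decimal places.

Δs = (5 − 0.5)/5 = 0.9.
Midpoints: 0.95, 1.85, 2.75, 3.65, 4.55.
f(0.95) ≈ 6.686, f(1.85) ≈ 40.447, f(2.75) ≈ 244.692, f(3.65) ≈ 1480.300, f(4.55) ≈ 8955.293.
Sum = Δs · [f(0.95) + f(1.85) + f(2.75) + f(3.65) + f(4.55)].
Sum ≈ 9654.676.

9654.676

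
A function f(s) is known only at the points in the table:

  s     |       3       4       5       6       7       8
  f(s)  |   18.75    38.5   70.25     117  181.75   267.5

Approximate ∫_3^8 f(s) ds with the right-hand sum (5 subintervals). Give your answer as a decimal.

Δs = 1.
Sum = 1·[38.5 + 70.25 + 117 + 181.75 + 267.5] = 675.

675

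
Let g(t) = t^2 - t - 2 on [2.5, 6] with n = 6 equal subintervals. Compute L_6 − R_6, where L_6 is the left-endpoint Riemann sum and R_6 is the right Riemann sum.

L_6 ≈ 37.45891.
R_6 ≈ 52.77141.
L_6 − R_6 = -15.3125.

-15.3125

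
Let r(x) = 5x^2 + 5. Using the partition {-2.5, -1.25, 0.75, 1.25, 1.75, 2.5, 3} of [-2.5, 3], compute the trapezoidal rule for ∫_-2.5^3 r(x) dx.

Subinterval widths: 1.25, 2, 0.5, 0.5, 0.75, 0.5.
r(-2.5) = 36.25, r(-1.25) = 12.8125, r(0.75) = 7.8125, r(1.25) = 12.8125, r(1.75) = 20.3125, r(2.5) = 36.25, r(3) = 50.
On each subinterval the trapezoid contributes (Δx_i/2)·[r(x_{i-1}) + r(x_i)].
Sum = 107.5.

107.5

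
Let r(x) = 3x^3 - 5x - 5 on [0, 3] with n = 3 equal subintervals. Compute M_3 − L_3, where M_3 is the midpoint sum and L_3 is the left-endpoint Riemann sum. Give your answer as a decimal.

M_3 = 19.875.
L_3 = -3.
M_3 − L_3 = 22.875.

22.875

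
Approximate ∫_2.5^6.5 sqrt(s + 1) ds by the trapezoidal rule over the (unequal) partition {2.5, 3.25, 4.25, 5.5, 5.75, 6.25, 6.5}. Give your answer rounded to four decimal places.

9.3216

Subinterval widths: 0.75, 1, 1.25, 0.25, 0.5, 0.25.
f(2.5) ≈ 1.8708, f(3.25) ≈ 2.0616, f(4.25) ≈ 2.2913, f(5.5) ≈ 2.5495, f(5.75) ≈ 2.5981, f(6.25) ≈ 2.6926, f(6.5) ≈ 2.7386.
On each subinterval the trapezoid contributes (Δs_i/2)·[f(s_{i-1}) + f(s_i)].
Sum ≈ 9.3216.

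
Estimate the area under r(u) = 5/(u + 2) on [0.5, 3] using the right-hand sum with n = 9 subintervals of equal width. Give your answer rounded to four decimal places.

Δu = (3 − 0.5)/9 = 5/18.
Right endpoints: 7/9, 19/18, 4/3, 29/18, 17/9, 13/6, 22/9, 49/18, 3.
r(7/9) = 1.8, r(19/18) = 18/11, r(4/3) = 1.5, r(29/18) = 18/13, r(17/9) = 9/7, r(13/6) = 1.2, r(22/9) = 1.125, r(49/18) = 18/17, r(3) = 1.
Sum = Δu · [r(7/9) + r(19/18) + r(4/3) + ...].
Sum ≈ 3.3307.

3.3307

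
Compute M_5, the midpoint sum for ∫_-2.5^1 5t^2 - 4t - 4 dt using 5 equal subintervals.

23.49375

Δt = (1 − (-2.5))/5 = 0.7.
Midpoints: -2.15, -1.45, -0.75, -0.05, 0.65.
f(-2.15) = 27.7125, f(-1.45) = 12.3125, f(-0.75) = 1.8125, f(-0.05) = -3.7875, f(0.65) = -4.4875.
Sum = Δt · [f(-2.15) + f(-1.45) + f(-0.75) + f(-0.05) + f(0.65)].
Sum = 23.49375.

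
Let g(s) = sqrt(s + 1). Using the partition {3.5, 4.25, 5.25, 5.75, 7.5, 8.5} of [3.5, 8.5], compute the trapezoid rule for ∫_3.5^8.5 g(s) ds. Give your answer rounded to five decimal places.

13.14809

Subinterval widths: 0.75, 1, 0.5, 1.75, 1.
g(3.5) ≈ 2.12132, g(4.25) ≈ 2.29129, g(5.25) ≈ 2.50000, g(5.75) ≈ 2.59808, g(7.5) ≈ 2.91548, g(8.5) ≈ 3.08221.
On each subinterval the trapezoid contributes (Δs_i/2)·[g(s_{i-1}) + g(s_i)].
Sum ≈ 13.14809.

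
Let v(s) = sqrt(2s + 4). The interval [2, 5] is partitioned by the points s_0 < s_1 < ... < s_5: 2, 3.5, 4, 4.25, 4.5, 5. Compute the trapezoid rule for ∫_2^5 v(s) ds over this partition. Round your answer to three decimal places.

9.908

Subinterval widths: 1.5, 0.5, 0.25, 0.25, 0.5.
v(2) ≈ 2.828, v(3.5) ≈ 3.317, v(4) ≈ 3.464, v(4.25) ≈ 3.536, v(4.5) ≈ 3.606, v(5) ≈ 3.742.
On each subinterval the trapezoid contributes (Δs_i/2)·[v(s_{i-1}) + v(s_i)].
Sum ≈ 9.908.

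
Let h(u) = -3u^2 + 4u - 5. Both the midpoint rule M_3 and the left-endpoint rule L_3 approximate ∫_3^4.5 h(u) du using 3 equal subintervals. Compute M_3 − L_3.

M_3 = -49.03125.
L_3 = -42.375.
M_3 − L_3 = -6.65625.

-6.65625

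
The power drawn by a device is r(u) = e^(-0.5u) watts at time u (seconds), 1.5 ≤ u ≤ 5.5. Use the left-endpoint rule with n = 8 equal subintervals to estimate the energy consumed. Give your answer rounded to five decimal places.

0.92324

Δu = (5.5 − 1.5)/8 = 0.5.
Left endpoints: 1.5, 2, 2.5, 3, 3.5, 4, 4.5, 5.
r(1.5) ≈ 0.47237, r(2) ≈ 0.36788, r(2.5) ≈ 0.28650, r(3) ≈ 0.22313, r(3.5) ≈ 0.17377, r(4) ≈ 0.13534, r(4.5) ≈ 0.10540, r(5) ≈ 0.08208.
Sum = Δu · [r(1.5) + r(2) + r(2.5) + ...].
Sum ≈ 0.92324.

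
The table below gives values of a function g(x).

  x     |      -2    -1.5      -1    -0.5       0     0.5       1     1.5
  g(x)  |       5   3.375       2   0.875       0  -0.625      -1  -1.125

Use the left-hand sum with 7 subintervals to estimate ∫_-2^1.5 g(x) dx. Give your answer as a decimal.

Δx = 0.5.
Sum = 0.5·[5 + 3.375 + 2 + 0.875 + 0 + (-0.625) + (-1)] = 4.8125.

4.8125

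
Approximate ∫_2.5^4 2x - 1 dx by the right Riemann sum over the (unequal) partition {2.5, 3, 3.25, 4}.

9.125

Subinterval widths: 0.5, 0.25, 0.75.
Right endpoints: 3, 3.25, 4.
f(3) = 5, f(3.25) = 5.5, f(4) = 7.
Sum = Σ Δx_i · f(x_i).
Sum = 9.125.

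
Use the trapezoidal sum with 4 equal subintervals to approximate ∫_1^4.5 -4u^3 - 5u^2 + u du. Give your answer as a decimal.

-566.6171875

Δu = (4.5 − 1)/4 = 0.875.
f(1) = -8, f(1.875) = -42.0703125, f(2.75) = -118.25, f(3.625) = -252.6171875, f(4.5) = -461.25.
T_4 = (Δu/2)·[f(u_0) + 2f(u_1) + 2f(u_2) + 2f(u_3) + f(u_4)].
Sum = -566.6171875.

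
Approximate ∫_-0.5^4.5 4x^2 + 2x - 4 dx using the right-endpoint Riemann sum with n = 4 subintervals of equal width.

183.125

Δx = (4.5 − (-0.5))/4 = 1.25.
Right endpoints: 0.75, 2, 3.25, 4.5.
f(0.75) = -0.25, f(2) = 16, f(3.25) = 44.75, f(4.5) = 86.
Sum = Δx · [f(0.75) + f(2) + f(3.25) + f(4.5)].
Sum = 183.125.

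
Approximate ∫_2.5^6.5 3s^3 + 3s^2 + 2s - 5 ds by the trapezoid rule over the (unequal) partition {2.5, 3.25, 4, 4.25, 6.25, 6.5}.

1656.296875

Subinterval widths: 0.75, 0.75, 0.25, 2, 0.25.
f(2.5) = 65.625, f(3.25) = 136.171875, f(4) = 243, f(4.25) = 287.984375, f(6.25) = 857.109375, f(6.5) = 958.625.
On each subinterval the trapezoid contributes (Δs_i/2)·[f(s_{i-1}) + f(s_i)].
Sum = 1656.296875.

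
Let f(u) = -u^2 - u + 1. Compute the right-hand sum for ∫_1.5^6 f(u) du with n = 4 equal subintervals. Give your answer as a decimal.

Δu = (6 − 1.5)/4 = 1.125.
Right endpoints: 2.625, 3.75, 4.875, 6.
f(2.625) = -8.515625, f(3.75) = -16.8125, f(4.875) = -27.640625, f(6) = -41.
Sum = Δu · [f(2.625) + f(3.75) + f(4.875) + f(6)].
Sum = -105.71484375.

-105.71484375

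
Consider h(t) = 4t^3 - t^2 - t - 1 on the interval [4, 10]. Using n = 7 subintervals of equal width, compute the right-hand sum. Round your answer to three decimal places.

Δt = (10 − 4)/7 = 6/7.
Right endpoints: 34/7, 40/7, 46/7, 52/7, 58/7, 64/7, 10.
h(34/7) = 147115/343, h(40/7) = 242497/343, h(46/7) = 371935/343, h(52/7) = 540613/343, h(58/7) = 753715/343, h(64/7) = 1016425/343, h(10) = 3889.
Sum = Δt · [h(34/7) + h(40/7) + h(46/7) + ...].
Sum ≈ 11010.980.

11010.980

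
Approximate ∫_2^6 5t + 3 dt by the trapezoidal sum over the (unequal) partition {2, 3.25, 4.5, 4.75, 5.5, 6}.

Subinterval widths: 1.25, 1.25, 0.25, 0.75, 0.5.
f(2) = 13, f(3.25) = 19.25, f(4.5) = 25.5, f(4.75) = 26.75, f(5.5) = 30.5, f(6) = 33.
On each subinterval the trapezoid contributes (Δt_i/2)·[f(t_{i-1}) + f(t_i)].
Sum = 92.

92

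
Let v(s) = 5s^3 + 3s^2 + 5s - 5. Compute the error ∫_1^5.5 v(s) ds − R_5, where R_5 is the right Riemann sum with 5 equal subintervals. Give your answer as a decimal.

Exact integral: ∫_1^5.5 v(s) ds = 1358.578125.
R_5 = 1811.7225.
Error = 1358.578125 − 1811.7225 = -453.144375.

-453.144375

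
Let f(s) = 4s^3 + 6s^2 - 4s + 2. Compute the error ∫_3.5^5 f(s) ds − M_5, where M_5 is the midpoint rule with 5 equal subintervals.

Exact integral: ∫_3.5^5 f(s) ds = 616.6875.
M_5 = 616.04625.
Error = 616.6875 − 616.04625 = 0.64125.

0.64125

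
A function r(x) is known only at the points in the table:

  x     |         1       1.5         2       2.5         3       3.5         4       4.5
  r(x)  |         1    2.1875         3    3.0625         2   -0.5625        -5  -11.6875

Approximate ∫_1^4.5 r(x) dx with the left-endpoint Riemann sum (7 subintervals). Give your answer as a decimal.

Δx = 0.5.
Sum = 0.5·[1 + 2.1875 + 3 + 3.0625 + 2 + (-0.5625) + (-5)] = 2.84375.

2.84375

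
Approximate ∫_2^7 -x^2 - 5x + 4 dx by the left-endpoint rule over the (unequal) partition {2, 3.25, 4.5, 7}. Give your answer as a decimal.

Subinterval widths: 1.25, 1.25, 2.5.
Left endpoints: 2, 3.25, 4.5.
f(2) = -10, f(3.25) = -22.8125, f(4.5) = -38.75.
Sum = Σ Δx_i · f(x_i).
Sum = -137.890625.

-137.890625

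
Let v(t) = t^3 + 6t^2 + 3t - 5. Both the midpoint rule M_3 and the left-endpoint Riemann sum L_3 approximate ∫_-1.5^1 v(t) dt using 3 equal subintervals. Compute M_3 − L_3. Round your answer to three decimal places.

M_3 ≈ -7.40017.
L_3 ≈ -6.94444.
M_3 − L_3 ≈ -0.456.

-0.456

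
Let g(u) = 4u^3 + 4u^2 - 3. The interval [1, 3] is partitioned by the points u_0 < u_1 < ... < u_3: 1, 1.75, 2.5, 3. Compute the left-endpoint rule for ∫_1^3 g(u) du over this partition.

Subinterval widths: 0.75, 0.75, 0.5.
Left endpoints: 1, 1.75, 2.5.
g(1) = 5, g(1.75) = 30.6875, g(2.5) = 84.5.
Sum = Σ Δu_i · g(u_i).
Sum = 69.015625.

69.015625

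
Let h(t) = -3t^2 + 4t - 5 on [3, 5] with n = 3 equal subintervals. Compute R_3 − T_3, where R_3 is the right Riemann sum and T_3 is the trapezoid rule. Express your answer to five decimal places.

R_3 ≈ -89.7777778.
T_3 ≈ -76.4444444.
R_3 − T_3 ≈ -13.33333.

-13.33333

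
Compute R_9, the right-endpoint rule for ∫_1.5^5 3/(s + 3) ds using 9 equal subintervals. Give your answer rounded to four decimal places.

1.6707

Δs = (5 − 1.5)/9 = 7/18.
Right endpoints: 17/9, 41/18, 8/3, 55/18, 31/9, 23/6, 38/9, 83/18, 5.
f(17/9) = 27/44, f(41/18) = 54/95, f(8/3) = 9/17, f(55/18) = 54/109, f(31/9) = 27/58, f(23/6) = 18/41, f(38/9) = 27/65, f(83/18) = 54/137, f(5) = 0.375.
Sum = Δs · [f(17/9) + f(41/18) + f(8/3) + ...].
Sum ≈ 1.6707.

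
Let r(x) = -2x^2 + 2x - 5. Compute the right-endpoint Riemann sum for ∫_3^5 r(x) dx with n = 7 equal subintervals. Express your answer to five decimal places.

-63.38776

Δx = (5 − 3)/7 = 2/7.
Right endpoints: 23/7, 25/7, 27/7, 29/7, 31/7, 33/7, 5.
r(23/7) = -981/49, r(25/7) = -1145/49, r(27/7) = -1325/49, r(29/7) = -1521/49, r(31/7) = -1733/49, r(33/7) = -1961/49, r(5) = -45.
Sum = Δx · [r(23/7) + r(25/7) + r(27/7) + ...].
Sum ≈ -63.38776.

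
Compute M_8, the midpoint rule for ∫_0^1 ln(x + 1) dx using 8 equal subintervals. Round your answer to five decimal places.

0.38662

Δx = (1 − 0)/8 = 0.125.
Midpoints: 0.0625, 0.1875, 0.3125, 0.4375, 0.5625, 0.6875, 0.8125, 0.9375.
f(0.0625) ≈ 0.06062, f(0.1875) ≈ 0.17185, f(0.3125) ≈ 0.27193, f(0.4375) ≈ 0.36291, f(0.5625) ≈ 0.44629, f(0.6875) ≈ 0.52325, f(0.8125) ≈ 0.59471, f(0.9375) ≈ 0.66140.
Sum = Δx · [f(0.0625) + f(0.1875) + f(0.3125) + ...].
Sum ≈ 0.38662.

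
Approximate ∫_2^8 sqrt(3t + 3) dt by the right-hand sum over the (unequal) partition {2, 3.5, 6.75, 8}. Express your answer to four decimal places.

27.6775

Subinterval widths: 1.5, 3.25, 1.25.
Right endpoints: 3.5, 6.75, 8.
f(3.5) ≈ 3.6742, f(6.75) ≈ 4.8218, f(8) ≈ 5.1962.
Sum = Σ Δt_i · f(t_i).
Sum ≈ 27.6775.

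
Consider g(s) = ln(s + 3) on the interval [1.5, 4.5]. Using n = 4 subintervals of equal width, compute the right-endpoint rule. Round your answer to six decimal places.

Δs = (4.5 − 1.5)/4 = 0.75.
Right endpoints: 2.25, 3, 3.75, 4.5.
g(2.25) ≈ 1.658228, g(3) ≈ 1.791759, g(3.75) ≈ 1.909543, g(4.5) ≈ 2.014903.
Sum = Δs · [g(2.25) + g(3) + g(3.75) + g(4.5)].
Sum ≈ 5.530825.

5.530825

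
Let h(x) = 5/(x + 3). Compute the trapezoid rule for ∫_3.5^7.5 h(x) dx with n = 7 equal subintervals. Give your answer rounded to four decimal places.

Δx = (7.5 − 3.5)/7 = 4/7.
h(3.5) = 10/13, h(57/14) = 70/99, h(65/14) = 70/107, h(73/14) = 14/23, h(81/14) = 70/123, h(89/14) = 70/131, h(97/14) = 70/139, h(7.5) = 10/21.
T_7 = (Δx/2)·[h(x_0) + 2h(x_1) + ... + 2h(x_{6}) + h(x_7)].
Sum ≈ 2.3998.

2.3998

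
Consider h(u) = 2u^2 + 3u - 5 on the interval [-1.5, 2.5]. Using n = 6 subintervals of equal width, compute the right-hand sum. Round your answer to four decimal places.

Δu = (2.5 − (-1.5))/6 = 2/3.
Right endpoints: -5/6, -1/6, 0.5, 7/6, 11/6, 2.5.
h(-5/6) = -55/9, h(-1/6) = -49/9, h(0.5) = -3, h(7/6) = 11/9, h(11/6) = 65/9, h(2.5) = 15.
Sum = Δu · [h(-5/6) + h(-1/6) + h(0.5) + ...].
Sum ≈ 5.9259.

5.9259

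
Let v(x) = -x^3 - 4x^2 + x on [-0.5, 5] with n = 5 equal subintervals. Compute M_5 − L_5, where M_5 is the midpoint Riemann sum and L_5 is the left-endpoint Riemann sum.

M_5 = -304.7309375.
L_5 = -202.3725.
M_5 − L_5 = -102.3584375.

-102.3584375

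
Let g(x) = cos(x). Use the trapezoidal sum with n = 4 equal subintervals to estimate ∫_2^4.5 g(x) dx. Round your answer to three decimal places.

Δx = (4.5 − 2)/4 = 0.625.
g(2) ≈ -0.416, g(2.625) ≈ -0.870, g(3.25) ≈ -0.994, g(3.875) ≈ -0.743, g(4.5) ≈ -0.211.
T_4 = (Δx/2)·[g(x_0) + 2g(x_1) + 2g(x_2) + 2g(x_3) + g(x_4)].
Sum ≈ -1.825.

-1.825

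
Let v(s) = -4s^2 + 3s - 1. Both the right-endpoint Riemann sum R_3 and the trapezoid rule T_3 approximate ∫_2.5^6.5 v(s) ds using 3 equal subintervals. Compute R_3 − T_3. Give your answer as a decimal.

-88

R_3 ≈ -388.074074.
T_3 ≈ -300.074074.
R_3 − T_3 = -88.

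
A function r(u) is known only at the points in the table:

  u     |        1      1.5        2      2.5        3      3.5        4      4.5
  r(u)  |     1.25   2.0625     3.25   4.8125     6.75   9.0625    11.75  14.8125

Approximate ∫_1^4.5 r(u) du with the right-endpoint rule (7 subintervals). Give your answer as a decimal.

Δu = 0.5.
Sum = 0.5·[2.0625 + 3.25 + 4.8125 + 6.75 + 9.0625 + 11.75 + 14.8125] = 26.25.

26.25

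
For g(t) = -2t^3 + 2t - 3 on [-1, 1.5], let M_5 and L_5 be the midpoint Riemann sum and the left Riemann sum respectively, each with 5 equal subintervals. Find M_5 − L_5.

-0.703125

M_5 = -8.203125.
L_5 = -7.5.
M_5 − L_5 = -0.703125.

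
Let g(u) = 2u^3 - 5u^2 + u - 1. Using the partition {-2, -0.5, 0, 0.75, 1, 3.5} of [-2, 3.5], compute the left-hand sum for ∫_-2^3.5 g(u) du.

Subinterval widths: 1.5, 0.5, 0.75, 0.25, 2.5.
Left endpoints: -2, -0.5, 0, 0.75, 1.
g(-2) = -39, g(-0.5) = -3, g(0) = -1, g(0.75) = -2.21875, g(1) = -3.
Sum = Σ Δu_i · g(u_i).
Sum = -68.8046875.

-68.8046875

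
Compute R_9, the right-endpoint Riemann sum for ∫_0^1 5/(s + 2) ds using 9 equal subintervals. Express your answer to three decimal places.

1.982

Δs = (1 − 0)/9 = 1/9.
Right endpoints: 1/9, 2/9, 1/3, 4/9, 5/9, 2/3, 7/9, 8/9, 1.
f(1/9) = 45/19, f(2/9) = 2.25, f(1/3) = 15/7, f(4/9) = 45/22, f(5/9) = 45/23, f(2/3) = 1.875, f(7/9) = 1.8, f(8/9) = 45/26, f(1) = 5/3.
Sum = Δs · [f(1/9) + f(2/9) + f(1/3) + ...].
Sum ≈ 1.982.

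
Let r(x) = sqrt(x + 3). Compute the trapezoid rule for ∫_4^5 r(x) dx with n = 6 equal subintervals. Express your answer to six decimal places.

Δx = (5 − 4)/6 = 1/6.
r(4) ≈ 2.645751, r(25/6) ≈ 2.677063, r(13/3) ≈ 2.708013, r(4.5) ≈ 2.738613, r(14/3) ≈ 2.768875, r(29/6) ≈ 2.798809, r(5) ≈ 2.828427.
T_6 = (Δx/2)·[r(x_0) + 2r(x_1) + ... + 2r(x_{5}) + r(x_6)].
Sum ≈ 2.738077.

2.738077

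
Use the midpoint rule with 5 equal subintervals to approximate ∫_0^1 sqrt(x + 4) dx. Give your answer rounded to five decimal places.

Δx = (1 − 0)/5 = 0.2.
Midpoints: 0.1, 0.3, 0.5, 0.7, 0.9.
f(0.1) ≈ 2.02485, f(0.3) ≈ 2.07364, f(0.5) ≈ 2.12132, f(0.7) ≈ 2.16795, f(0.9) ≈ 2.21359.
Sum = Δx · [f(0.1) + f(0.3) + f(0.5) + f(0.7) + f(0.9)].
Sum ≈ 2.12027.

2.12027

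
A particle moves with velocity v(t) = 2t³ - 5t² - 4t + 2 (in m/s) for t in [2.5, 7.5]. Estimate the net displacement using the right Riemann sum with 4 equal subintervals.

Δt = (7.5 − 2.5)/4 = 1.25.
Right endpoints: 3.75, 5, 6.25, 7.5.
v(3.75) = 22.15625, v(5) = 107, v(6.25) = 269.96875, v(7.5) = 534.5.
Sum = Δt · [v(3.75) + v(5) + v(6.25) + v(7.5)].
Sum = 1167.03125.

1167.03125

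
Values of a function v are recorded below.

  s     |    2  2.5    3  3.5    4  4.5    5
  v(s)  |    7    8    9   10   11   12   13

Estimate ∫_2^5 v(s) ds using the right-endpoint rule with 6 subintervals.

31.5

Δs = 0.5.
Sum = 0.5·[8 + 9 + 10 + 11 + 12 + 13] = 31.5.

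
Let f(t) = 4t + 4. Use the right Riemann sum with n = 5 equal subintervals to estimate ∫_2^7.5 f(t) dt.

Δt = (7.5 − 2)/5 = 1.1.
Right endpoints: 3.1, 4.2, 5.3, 6.4, 7.5.
f(3.1) = 16.4, f(4.2) = 20.8, f(5.3) = 25.2, f(6.4) = 29.6, f(7.5) = 34.
Sum = Δt · [f(3.1) + f(4.2) + f(5.3) + f(6.4) + f(7.5)].
Sum = 138.6.

138.6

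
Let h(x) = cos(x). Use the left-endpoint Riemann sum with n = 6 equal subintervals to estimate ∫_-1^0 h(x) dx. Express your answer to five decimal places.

0.80121

Δx = (0 − (-1))/6 = 1/6.
Left endpoints: -1, -5/6, -2/3, -0.5, -1/3, -1/6.
h(-1) ≈ 0.54030, h(-5/6) ≈ 0.67241, h(-2/3) ≈ 0.78589, h(-0.5) ≈ 0.87758, h(-1/3) ≈ 0.94496, h(-1/6) ≈ 0.98614.
Sum = Δx · [h(-1) + h(-5/6) + h(-2/3) + ...].
Sum ≈ 0.80121.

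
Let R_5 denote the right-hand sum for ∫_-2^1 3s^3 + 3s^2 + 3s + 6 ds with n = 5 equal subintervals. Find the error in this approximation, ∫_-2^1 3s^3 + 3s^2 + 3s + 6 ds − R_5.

Exact integral: ∫_-2^1 f(s) ds = 11.25.
R_5 = 19.08.
Error = 11.25 − 19.08 = -7.83.

-7.83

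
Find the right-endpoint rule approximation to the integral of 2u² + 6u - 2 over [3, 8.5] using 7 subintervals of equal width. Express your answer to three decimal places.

Δu = (8.5 − 3)/7 = 11/14.
Right endpoints: 53/14, 32/7, 75/14, 43/7, 97/14, 54/7, 8.5.
f(53/14) = 4839/98, f(32/7) = 3294/49, f(75/14) = 8579/98, f(43/7) = 5406/49, f(97/14) = 13287/98, f(54/7) = 8002/49, f(8.5) = 193.5.
Sum = Δu · [f(53/14) + f(32/7) + f(75/14) + ...].
Sum ≈ 633.959.

633.959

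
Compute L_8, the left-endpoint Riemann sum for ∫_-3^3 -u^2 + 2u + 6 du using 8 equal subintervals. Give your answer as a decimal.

12.9375

Δu = (3 − (-3))/8 = 0.75.
Left endpoints: -3, -2.25, -1.5, -0.75, 0, 0.75, 1.5, 2.25.
f(-3) = -9, f(-2.25) = -3.5625, f(-1.5) = 0.75, f(-0.75) = 3.9375, f(0) = 6, f(0.75) = 6.9375, f(1.5) = 6.75, f(2.25) = 5.4375.
Sum = Δu · [f(-3) + f(-2.25) + f(-1.5) + ...].
Sum = 12.9375.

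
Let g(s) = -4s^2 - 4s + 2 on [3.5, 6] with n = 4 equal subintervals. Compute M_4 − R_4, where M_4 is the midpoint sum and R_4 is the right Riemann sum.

M_4 = -273.0078125.
R_4 = -306.796875.
M_4 − R_4 = 33.7890625.

33.7890625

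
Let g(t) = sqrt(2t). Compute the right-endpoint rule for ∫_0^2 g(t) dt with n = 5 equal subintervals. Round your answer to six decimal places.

Δt = (2 − 0)/5 = 0.4.
Right endpoints: 0.4, 0.8, 1.2, 1.6, 2.
g(0.4) ≈ 0.894427, g(0.8) ≈ 1.264911, g(1.2) ≈ 1.549193, g(1.6) ≈ 1.788854, g(2) ≈ 2.000000.
Sum = Δt · [g(0.4) + g(0.8) + g(1.2) + g(1.6) + g(2)].
Sum ≈ 2.998954.

2.998954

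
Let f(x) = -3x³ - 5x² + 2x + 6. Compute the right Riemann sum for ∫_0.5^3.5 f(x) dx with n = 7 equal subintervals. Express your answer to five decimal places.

Δx = (3.5 − 0.5)/7 = 3/7.
Right endpoints: 13/14, 19/14, 25/14, 31/14, 37/14, 43/14, 3.5.
f(13/14) = 3139/2744, f(19/14) = -21935/2744, f(25/14) = -64361/2744, f(31/14) = -128027/2744, f(37/14) = -216821/2744, f(43/14) = -334631/2744, f(3.5) = -176.875.
Sum = Δx · [f(13/14) + f(19/14) + f(25/14) + ...].
Sum ≈ -194.91582.

-194.91582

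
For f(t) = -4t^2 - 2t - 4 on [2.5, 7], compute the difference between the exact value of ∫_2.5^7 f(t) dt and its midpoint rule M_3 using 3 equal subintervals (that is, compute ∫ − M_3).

Exact integral: ∫_2.5^7 f(t) dt = -497.25.
M_3 = -493.875.
Error = -497.25 − (-493.875) = -3.375.

-3.375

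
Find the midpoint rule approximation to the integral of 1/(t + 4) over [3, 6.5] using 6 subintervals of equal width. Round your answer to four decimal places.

0.4053

Δt = (6.5 − 3)/6 = 7/12.
Midpoints: 79/24, 3.875, 107/24, 121/24, 5.625, 149/24.
f(79/24) = 24/175, f(3.875) = 8/63, f(107/24) = 24/203, f(121/24) = 24/217, f(5.625) = 8/77, f(149/24) = 24/245.
Sum = Δt · [f(79/24) + f(3.875) + f(107/24) + ...].
Sum ≈ 0.4053.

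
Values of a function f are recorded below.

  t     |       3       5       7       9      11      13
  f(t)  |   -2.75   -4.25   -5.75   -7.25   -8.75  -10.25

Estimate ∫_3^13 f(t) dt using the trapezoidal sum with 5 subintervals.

Δt = 2.
T_5 = (2/2)·[(-2.75) + 2·(-4.25) + 2·(-5.75) + 2·(-7.25) + 2·(-8.75) + (-10.25)] = -65.

-65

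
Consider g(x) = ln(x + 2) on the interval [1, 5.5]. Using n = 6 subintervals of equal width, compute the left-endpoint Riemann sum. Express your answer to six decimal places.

6.962982

Δx = (5.5 − 1)/6 = 0.75.
Left endpoints: 1, 1.75, 2.5, 3.25, 4, 4.75.
g(1) ≈ 1.098612, g(1.75) ≈ 1.321756, g(2.5) ≈ 1.504077, g(3.25) ≈ 1.658228, g(4) ≈ 1.791759, g(4.75) ≈ 1.909543.
Sum = Δx · [g(1) + g(1.75) + g(2.5) + ...].
Sum ≈ 6.962982.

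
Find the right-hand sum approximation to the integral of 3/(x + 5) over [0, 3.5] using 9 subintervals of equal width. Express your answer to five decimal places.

1.54483

Δx = (3.5 − 0)/9 = 7/18.
Right endpoints: 7/18, 7/9, 7/6, 14/9, 35/18, 7/3, 49/18, 28/9, 3.5.
f(7/18) = 54/97, f(7/9) = 27/52, f(7/6) = 18/37, f(14/9) = 27/59, f(35/18) = 0.432, f(7/3) = 9/22, f(49/18) = 54/139, f(28/9) = 27/73, f(3.5) = 6/17.
Sum = Δx · [f(7/18) + f(7/9) + f(7/6) + ...].
Sum ≈ 1.54483.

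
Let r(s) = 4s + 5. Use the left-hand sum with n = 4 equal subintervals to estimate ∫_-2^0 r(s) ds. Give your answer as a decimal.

Δs = (0 − (-2))/4 = 0.5.
Left endpoints: -2, -1.5, -1, -0.5.
r(-2) = -3, r(-1.5) = -1, r(-1) = 1, r(-0.5) = 3.
Sum = Δs · [r(-2) + r(-1.5) + r(-1) + r(-0.5)].
Sum = 0.

0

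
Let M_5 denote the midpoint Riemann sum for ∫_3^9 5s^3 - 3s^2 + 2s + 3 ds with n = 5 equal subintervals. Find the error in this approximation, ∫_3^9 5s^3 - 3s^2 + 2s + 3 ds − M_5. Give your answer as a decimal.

Exact integral: ∫_3^9 f(s) ds = 7488.
M_5 = 7425.36.
Error = 7488 − 7425.36 = 62.64.

62.64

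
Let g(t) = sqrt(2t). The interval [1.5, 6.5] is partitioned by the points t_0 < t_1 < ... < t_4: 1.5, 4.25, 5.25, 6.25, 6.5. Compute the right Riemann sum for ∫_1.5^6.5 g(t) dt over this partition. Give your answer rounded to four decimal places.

15.6949

Subinterval widths: 2.75, 1, 1, 0.25.
Right endpoints: 4.25, 5.25, 6.25, 6.5.
g(4.25) ≈ 2.9155, g(5.25) ≈ 3.2404, g(6.25) ≈ 3.5355, g(6.5) ≈ 3.6056.
Sum = Σ Δt_i · g(t_i).
Sum ≈ 15.6949.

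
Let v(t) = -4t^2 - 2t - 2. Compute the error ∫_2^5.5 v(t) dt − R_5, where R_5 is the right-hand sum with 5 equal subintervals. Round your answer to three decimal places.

40.343

Exact integral: ∫_2^5.5 v(t) dt ≈ -244.41667.
R_5 = -284.76.
Error ≈ -244.41667 − (-284.76) ≈ 40.343.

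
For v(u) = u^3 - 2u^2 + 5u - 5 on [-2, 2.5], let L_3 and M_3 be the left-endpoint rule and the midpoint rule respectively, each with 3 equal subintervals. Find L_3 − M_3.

L_3 = -60.1875.
M_3 = -25.8046875.
L_3 − M_3 = -34.3828125.

-34.3828125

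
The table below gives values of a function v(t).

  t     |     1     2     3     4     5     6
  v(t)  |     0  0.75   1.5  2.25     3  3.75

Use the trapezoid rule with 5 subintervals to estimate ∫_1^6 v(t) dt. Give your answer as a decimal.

Δt = 1.
T_5 = (1/2)·[0 + 2·0.75 + 2·1.5 + 2·2.25 + 2·3 + 3.75] = 9.375.

9.375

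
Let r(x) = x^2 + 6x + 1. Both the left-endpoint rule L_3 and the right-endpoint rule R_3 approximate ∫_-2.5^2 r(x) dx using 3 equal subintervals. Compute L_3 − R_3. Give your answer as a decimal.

-37.125

L_3 = -11.25.
R_3 = 25.875.
L_3 − R_3 = -37.125.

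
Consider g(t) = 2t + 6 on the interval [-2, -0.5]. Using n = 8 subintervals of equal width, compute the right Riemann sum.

5.53125

Δt = (-0.5 − (-2))/8 = 0.1875.
Right endpoints: -1.8125, -1.625, -1.4375, -1.25, -1.0625, -0.875, -0.6875, -0.5.
g(-1.8125) = 2.375, g(-1.625) = 2.75, g(-1.4375) = 3.125, g(-1.25) = 3.5, g(-1.0625) = 3.875, g(-0.875) = 4.25, g(-0.6875) = 4.625, g(-0.5) = 5.
Sum = Δt · [g(-1.8125) + g(-1.625) + g(-1.4375) + ...].
Sum = 5.53125.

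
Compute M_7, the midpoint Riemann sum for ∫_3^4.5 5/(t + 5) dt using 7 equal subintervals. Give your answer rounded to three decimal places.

0.859

Δt = (4.5 − 3)/7 = 3/14.
Midpoints: 87/28, 93/28, 99/28, 3.75, 111/28, 117/28, 123/28.
f(87/28) = 140/227, f(93/28) = 140/233, f(99/28) = 140/239, f(3.75) = 4/7, f(111/28) = 140/251, f(117/28) = 140/257, f(123/28) = 140/263.
Sum = Δt · [f(87/28) + f(93/28) + f(99/28) + ...].
Sum ≈ 0.859.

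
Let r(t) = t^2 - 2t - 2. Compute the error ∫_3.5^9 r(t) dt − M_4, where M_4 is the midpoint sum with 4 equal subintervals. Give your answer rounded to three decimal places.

0.867

Exact integral: ∫_3.5^9 r(t) dt ≈ 148.95833.
M_4 ≈ 148.09180.
Error ≈ 148.95833 − 148.09180 ≈ 0.867.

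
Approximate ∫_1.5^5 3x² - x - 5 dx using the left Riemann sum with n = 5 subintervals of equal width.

70.945

Δx = (5 − 1.5)/5 = 0.7.
Left endpoints: 1.5, 2.2, 2.9, 3.6, 4.3.
f(1.5) = 0.25, f(2.2) = 7.32, f(2.9) = 17.33, f(3.6) = 30.28, f(4.3) = 46.17.
Sum = Δx · [f(1.5) + f(2.2) + f(2.9) + f(3.6) + f(4.3)].
Sum = 70.945.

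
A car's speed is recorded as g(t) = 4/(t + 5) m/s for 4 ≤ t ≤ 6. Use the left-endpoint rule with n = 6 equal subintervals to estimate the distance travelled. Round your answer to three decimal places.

Δt = (6 − 4)/6 = 1/3.
Left endpoints: 4, 13/3, 14/3, 5, 16/3, 17/3.
g(4) = 4/9, g(13/3) = 3/7, g(14/3) = 12/29, g(5) = 0.4, g(16/3) = 12/31, g(17/3) = 0.375.
Sum = Δt · [g(4) + g(13/3) + g(14/3) + ...].
Sum ≈ 0.816.

0.816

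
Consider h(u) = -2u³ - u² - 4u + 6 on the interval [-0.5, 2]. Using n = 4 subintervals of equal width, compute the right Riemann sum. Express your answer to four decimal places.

-13.4473

Δu = (2 − (-0.5))/4 = 0.625.
Right endpoints: 0.125, 0.75, 1.375, 2.
h(0.125) = 5.48046875, h(0.75) = 1.59375, h(1.375) = -6.58984375, h(2) = -22.
Sum = Δu · [h(0.125) + h(0.75) + h(1.375) + h(2)].
Sum ≈ -13.4473.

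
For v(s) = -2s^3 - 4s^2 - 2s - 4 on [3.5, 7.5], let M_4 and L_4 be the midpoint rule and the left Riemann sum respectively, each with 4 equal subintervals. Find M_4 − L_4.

-434

M_4 = -2060.
L_4 = -1626.
M_4 − L_4 = -434.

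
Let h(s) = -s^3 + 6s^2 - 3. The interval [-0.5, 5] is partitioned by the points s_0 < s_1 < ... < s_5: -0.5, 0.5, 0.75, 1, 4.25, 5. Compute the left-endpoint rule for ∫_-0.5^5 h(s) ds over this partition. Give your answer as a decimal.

Subinterval widths: 1, 0.25, 0.25, 3.25, 0.75.
Left endpoints: -0.5, 0.5, 0.75, 1, 4.25.
h(-0.5) = -1.375, h(0.5) = -1.625, h(0.75) = -0.046875, h(1) = 2, h(4.25) = 28.609375.
Sum = Σ Δs_i · h(s_i).
Sum = 26.1640625.

26.1640625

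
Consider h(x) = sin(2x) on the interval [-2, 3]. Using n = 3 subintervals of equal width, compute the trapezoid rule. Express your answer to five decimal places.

Δx = (3 − (-2))/3 = 5/3.
h(-2) ≈ 0.75680, h(-1/3) ≈ -0.61837, h(4/3) ≈ 0.45727, h(3) ≈ -0.27942.
T_3 = (Δx/2)·[h(x_0) + 2h(x_1) + 2h(x_2) + h(x_3)].
Sum ≈ 0.12933.

0.12933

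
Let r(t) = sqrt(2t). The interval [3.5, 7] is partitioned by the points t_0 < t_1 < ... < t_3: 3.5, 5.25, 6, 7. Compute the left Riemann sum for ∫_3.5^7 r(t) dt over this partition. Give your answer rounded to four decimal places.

10.5244

Subinterval widths: 1.75, 0.75, 1.
Left endpoints: 3.5, 5.25, 6.
r(3.5) ≈ 2.6458, r(5.25) ≈ 3.2404, r(6) ≈ 3.4641.
Sum = Σ Δt_i · r(t_i).
Sum ≈ 10.5244.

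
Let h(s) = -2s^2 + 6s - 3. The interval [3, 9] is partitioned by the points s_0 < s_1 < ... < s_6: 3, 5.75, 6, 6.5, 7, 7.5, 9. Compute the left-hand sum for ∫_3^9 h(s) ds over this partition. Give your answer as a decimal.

-195.90625

Subinterval widths: 2.75, 0.25, 0.5, 0.5, 0.5, 1.5.
Left endpoints: 3, 5.75, 6, 6.5, 7, 7.5.
h(3) = -3, h(5.75) = -34.625, h(6) = -39, h(6.5) = -48.5, h(7) = -59, h(7.5) = -70.5.
Sum = Σ Δs_i · h(s_i).
Sum = -195.90625.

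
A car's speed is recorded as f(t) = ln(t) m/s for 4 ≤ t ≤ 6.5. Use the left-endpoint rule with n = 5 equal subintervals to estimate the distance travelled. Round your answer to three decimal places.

Δt = (6.5 − 4)/5 = 0.5.
Left endpoints: 4, 4.5, 5, 5.5, 6.
f(4) ≈ 1.386, f(4.5) ≈ 1.504, f(5) ≈ 1.609, f(5.5) ≈ 1.705, f(6) ≈ 1.792.
Sum = Δt · [f(4) + f(4.5) + f(5) + f(5.5) + f(6)].
Sum ≈ 3.998.

3.998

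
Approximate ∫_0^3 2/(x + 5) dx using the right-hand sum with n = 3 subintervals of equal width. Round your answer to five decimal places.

Δx = (3 − 0)/3 = 1.
Right endpoints: 1, 2, 3.
f(1) = 1/3, f(2) = 2/7, f(3) = 0.25.
Sum = Δx · [f(1) + f(2) + f(3)].
Sum ≈ 0.86905.

0.86905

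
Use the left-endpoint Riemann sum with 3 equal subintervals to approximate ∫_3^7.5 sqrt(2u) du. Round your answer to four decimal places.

Δu = (7.5 − 3)/3 = 1.5.
Left endpoints: 3, 4.5, 6.
f(3) ≈ 2.4495, f(4.5) ≈ 3.0000, f(6) ≈ 3.4641.
Sum = Δu · [f(3) + f(4.5) + f(6)].
Sum ≈ 13.3704.

13.3704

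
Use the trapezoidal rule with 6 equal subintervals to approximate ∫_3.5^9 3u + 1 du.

108.625

Δu = (9 − 3.5)/6 = 11/12.
f(3.5) = 11.5, f(53/12) = 14.25, f(16/3) = 17, f(6.25) = 19.75, f(43/6) = 22.5, f(97/12) = 25.25, f(9) = 28.
T_6 = (Δu/2)·[f(u_0) + 2f(u_1) + ... + 2f(u_{5}) + f(u_6)].
Sum = 108.625.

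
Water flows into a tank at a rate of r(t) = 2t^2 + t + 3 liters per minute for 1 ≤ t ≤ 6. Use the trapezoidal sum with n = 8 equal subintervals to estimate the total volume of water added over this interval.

176.484375

Δt = (6 − 1)/8 = 0.625.
r(1) = 6, r(1.625) = 9.90625, r(2.25) = 15.375, r(2.875) = 22.40625, r(3.5) = 31, r(4.125) = 41.15625, r(4.75) = 52.875, r(5.375) = 66.15625, r(6) = 81.
T_8 = (Δt/2)·[r(t_0) + 2r(t_1) + ... + 2r(t_{7}) + r(t_8)].
Sum = 176.484375.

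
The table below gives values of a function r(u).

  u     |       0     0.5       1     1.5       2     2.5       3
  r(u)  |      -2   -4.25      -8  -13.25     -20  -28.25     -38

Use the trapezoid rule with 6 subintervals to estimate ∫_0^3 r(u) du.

-46.875

Δu = 0.5.
T_6 = (0.5/2)·[(-2) + 2·(-4.25) + 2·(-8) + 2·(-13.25) + 2·(-20) + 2·(-28.25) + (-38)] = -46.875.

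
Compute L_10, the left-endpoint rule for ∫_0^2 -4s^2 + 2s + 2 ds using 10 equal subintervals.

Δs = (2 − 0)/10 = 0.2.
Left endpoints: 0, 0.2, 0.4, 0.6, 0.8, 1, 1.2, 1.4, 1.6, 1.8.
f(0) = 2, f(0.2) = 2.24, f(0.4) = 2.16, f(0.6) = 1.76, f(0.8) = 1.04, f(1) = 0, f(1.2) = -1.36, f(1.4) = -3.04, f(1.6) = -5.04, f(1.8) = -7.36.
Sum = Δs · [f(0) + f(0.2) + f(0.4) + ...].
Sum = -1.52.

-1.52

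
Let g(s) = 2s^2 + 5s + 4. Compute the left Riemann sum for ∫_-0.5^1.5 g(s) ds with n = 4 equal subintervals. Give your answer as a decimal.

12

Δs = (1.5 − (-0.5))/4 = 0.5.
Left endpoints: -0.5, 0, 0.5, 1.
g(-0.5) = 2, g(0) = 4, g(0.5) = 7, g(1) = 11.
Sum = Δs · [g(-0.5) + g(0) + g(0.5) + g(1)].
Sum = 12.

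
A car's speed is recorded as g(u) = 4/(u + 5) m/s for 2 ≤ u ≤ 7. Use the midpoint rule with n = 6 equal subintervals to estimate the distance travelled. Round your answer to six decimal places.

Δu = (7 − 2)/6 = 5/6.
Midpoints: 29/12, 3.25, 49/12, 59/12, 5.75, 79/12.
g(29/12) = 48/89, g(3.25) = 16/33, g(49/12) = 48/109, g(59/12) = 48/119, g(5.75) = 16/43, g(79/12) = 48/139.
Sum = Δu · [g(29/12) + g(3.25) + g(49/12) + ...].
Sum ≈ 2.154433.

2.154433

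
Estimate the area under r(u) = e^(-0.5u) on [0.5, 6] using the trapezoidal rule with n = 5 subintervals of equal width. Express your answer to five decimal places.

Δu = (6 − 0.5)/5 = 1.1.
r(0.5) ≈ 0.77880, r(1.6) ≈ 0.44933, r(2.7) ≈ 0.25924, r(3.8) ≈ 0.14957, r(4.9) ≈ 0.08629, r(6) ≈ 0.04979.
T_5 = (Δu/2)·[r(u_0) + 2r(u_1) + ... + 2r(u_{4}) + r(u_5)].
Sum ≈ 1.49460.

1.49460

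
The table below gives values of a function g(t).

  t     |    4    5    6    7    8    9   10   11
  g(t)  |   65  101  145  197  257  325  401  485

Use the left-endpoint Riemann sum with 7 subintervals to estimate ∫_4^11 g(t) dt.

Δt = 1.
Sum = 1·[65 + 101 + 145 + 197 + 257 + 325 + 401] = 1491.

1491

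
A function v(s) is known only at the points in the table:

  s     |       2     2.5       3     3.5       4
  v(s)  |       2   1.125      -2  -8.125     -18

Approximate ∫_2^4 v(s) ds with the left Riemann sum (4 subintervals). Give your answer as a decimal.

Δs = 0.5.
Sum = 0.5·[2 + 1.125 + (-2) + (-8.125)] = -3.5.

-3.5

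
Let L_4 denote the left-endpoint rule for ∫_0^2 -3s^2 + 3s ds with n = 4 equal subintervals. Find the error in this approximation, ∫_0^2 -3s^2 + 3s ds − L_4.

Exact integral: ∫_0^2 f(s) ds = -2.
L_4 = -0.75.
Error = -2 − (-0.75) = -1.25.

-1.25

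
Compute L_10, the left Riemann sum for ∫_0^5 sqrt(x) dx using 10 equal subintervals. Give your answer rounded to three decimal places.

6.826

Δx = (5 − 0)/10 = 0.5.
Left endpoints: 0, 0.5, 1, 1.5, 2, 2.5, 3, 3.5, 4, 4.5.
f(0) ≈ 0.000, f(0.5) ≈ 0.707, f(1) ≈ 1.000, f(1.5) ≈ 1.225, f(2) ≈ 1.414, f(2.5) ≈ 1.581, f(3) ≈ 1.732, f(3.5) ≈ 1.871, f(4) ≈ 2.000, f(4.5) ≈ 2.121.
Sum = Δx · [f(0) + f(0.5) + f(1) + ...].
Sum ≈ 6.826.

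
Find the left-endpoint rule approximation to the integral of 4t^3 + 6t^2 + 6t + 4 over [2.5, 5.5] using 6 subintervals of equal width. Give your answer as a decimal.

Δt = (5.5 − 2.5)/6 = 0.5.
Left endpoints: 2.5, 3, 3.5, 4, 4.5, 5.
f(2.5) = 119, f(3) = 184, f(3.5) = 270, f(4) = 380, f(4.5) = 517, f(5) = 684.
Sum = Δt · [f(2.5) + f(3) + f(3.5) + ...].
Sum = 1077.

1077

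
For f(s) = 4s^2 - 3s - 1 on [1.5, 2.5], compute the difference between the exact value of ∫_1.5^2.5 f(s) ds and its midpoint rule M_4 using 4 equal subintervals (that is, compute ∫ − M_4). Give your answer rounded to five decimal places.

0.02083

Exact integral: ∫_1.5^2.5 f(s) ds ≈ 9.3333333.
M_4 = 9.3125.
Error ≈ 9.3333333 − 9.3125 ≈ 0.02083.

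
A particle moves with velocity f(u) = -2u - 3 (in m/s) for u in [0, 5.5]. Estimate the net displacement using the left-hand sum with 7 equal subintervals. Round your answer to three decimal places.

Δu = (5.5 − 0)/7 = 11/14.
Left endpoints: 0, 11/14, 11/7, 33/14, 22/7, 55/14, 33/7.
f(0) = -3, f(11/14) = -32/7, f(11/7) = -43/7, f(33/14) = -54/7, f(22/7) = -65/7, f(55/14) = -76/7, f(33/7) = -87/7.
Sum = Δu · [f(0) + f(11/14) + f(11/7) + ...].
Sum ≈ -42.429.

-42.429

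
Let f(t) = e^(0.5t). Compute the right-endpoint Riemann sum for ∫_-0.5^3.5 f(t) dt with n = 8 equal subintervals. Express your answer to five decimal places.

11.24733

Δt = (3.5 − (-0.5))/8 = 0.5.
Right endpoints: 0, 0.5, 1, 1.5, 2, 2.5, 3, 3.5.
f(0) ≈ 1.00000, f(0.5) ≈ 1.28403, f(1) ≈ 1.64872, f(1.5) ≈ 2.11700, f(2) ≈ 2.71828, f(2.5) ≈ 3.49034, f(3) ≈ 4.48169, f(3.5) ≈ 5.75460.
Sum = Δt · [f(0) + f(0.5) + f(1) + ...].
Sum ≈ 11.24733.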